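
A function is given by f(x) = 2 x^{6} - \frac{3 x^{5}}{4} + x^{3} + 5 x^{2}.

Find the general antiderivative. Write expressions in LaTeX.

F(x) = \frac{2 x^{7}}{7} - \frac{x^{6}}{8} + \frac{x^{4}}{4} + \frac{5 x^{3}}{3} + C

Integrate term by term and add the pieces.
Check: d/dx[\frac{2 x^{7}}{7} - \frac{x^{6}}{8} + \frac{x^{4}}{4} + \frac{5 x^{3}}{3}] = 2 x^{6} - \frac{3 x^{5}}{4} + x^{3} + 5 x^{2} = f(x).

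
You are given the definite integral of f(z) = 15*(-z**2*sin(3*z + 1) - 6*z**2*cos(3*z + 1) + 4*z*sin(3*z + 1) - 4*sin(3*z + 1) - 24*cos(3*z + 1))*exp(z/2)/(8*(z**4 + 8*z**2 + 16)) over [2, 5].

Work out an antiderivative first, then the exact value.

A candidate is checked by its d/dz: the result must match f(z).
F(z) = -15*exp(z/2)*sin(3*z + 1)/(4*z**2 + 16) is an antiderivative of f.
Check: d/dz[-15*exp(z/2)*sin(3*z + 1)/(4*z**2 + 16)] = (-15*z**2*exp(z/2)*sin(3*z + 1) - 90*z**2*exp(z/2)*cos(3*z + 1) + 60*z*exp(z/2)*sin(3*z + 1) - 60*exp(z/2)*sin(3*z + 1) - 360*exp(z/2)*cos(3*z + 1))/(8*z**4 + 64*z**2 + 128), which equals f(z).
F(5) = -15*exp(5/2)*sin(16)/116; F(2) = -15*exp(1)*sin(7)/32.
Integral = F(5) - F(2) = -15*exp(5/2)*sin(16)/116 + 15*exp(1)*sin(7)/32.

Antiderivative: F(z) = -15*exp(z/2)*sin(3*z + 1)/(4*z**2 + 16); value = -15*exp(5/2)*sin(16)/116 + 15*exp(1)*sin(7)/32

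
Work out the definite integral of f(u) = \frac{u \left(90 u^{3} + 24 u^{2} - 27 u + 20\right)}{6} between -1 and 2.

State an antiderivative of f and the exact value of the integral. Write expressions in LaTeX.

Differentiate the proposed F(u) back; it has to land on f(u) exactly.
F(u) = 3 u^{5} + u^{4} - \frac{3 u^{3}}{2} + \frac{5 u^{2}}{3} is an antiderivative of f.
Check: d/du[3 u^{5} + u^{4} - \frac{3 u^{3}}{2} + \frac{5 u^{2}}{3}] = 15 u^{4} + 4 u^{3} - \frac{9 u^{2}}{2} + \frac{10 u}{3}, which equals f(u).
F(2) = \frac{320}{3}; F(-1) = \frac{7}{6}.
Integral = F(2) - F(-1) = \frac{211}{2}.

Antiderivative: F(u) = 3 u^{5} + u^{4} - \frac{3 u^{3}}{2} + \frac{5 u^{2}}{3}; value = \frac{211}{2}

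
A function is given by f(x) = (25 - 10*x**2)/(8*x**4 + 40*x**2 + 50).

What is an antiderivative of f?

An antiderivative is F(x) = 5*x/(2*(2*x**2 + 5)).

Recognize the product-rule pattern: f = u'v + uv' with u = 5*x/4, v = 1/(x**2 + 5/2), so integration by parts undoes it.
Check: d/dx[5*x/(2*(2*x**2 + 5))] = (25 - 10*x**2)/(8*x**4 + 40*x**2 + 50) = f(x).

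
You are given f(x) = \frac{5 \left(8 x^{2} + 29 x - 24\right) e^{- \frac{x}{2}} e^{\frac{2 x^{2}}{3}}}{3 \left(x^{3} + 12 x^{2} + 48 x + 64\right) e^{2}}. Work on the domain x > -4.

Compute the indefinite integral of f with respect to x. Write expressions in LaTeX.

F(x) = \frac{10 e^{\frac{2 x^{2}}{3} - \frac{x}{2} - 2}}{\left(x + 4\right)^{2}} + C

Recognize the product-rule pattern: f = u'v + uv' with u = \frac{10}{\left(x + 4\right)^{2}}, v = e^{\frac{2 x^{2}}{3} - \frac{x}{2} - 2}, so integration by parts undoes it.
Check: d/dx[\frac{10 e^{\frac{2 x^{2}}{3} - \frac{x}{2} - 2}}{\left(x + 4\right)^{2}}] = \frac{40 x^{2} + 145 x - 120}{3 x^{3} e^{2} e^{\frac{x}{2}} e^{- \frac{2 x^{2}}{3}} + 36 x^{2} e^{2} e^{\frac{x}{2}} e^{- \frac{2 x^{2}}{3}} + 144 x e^{2} e^{\frac{x}{2}} e^{- \frac{2 x^{2}}{3}} + 192 e^{2} e^{\frac{x}{2}} e^{- \frac{2 x^{2}}{3}}}, which equals f(x).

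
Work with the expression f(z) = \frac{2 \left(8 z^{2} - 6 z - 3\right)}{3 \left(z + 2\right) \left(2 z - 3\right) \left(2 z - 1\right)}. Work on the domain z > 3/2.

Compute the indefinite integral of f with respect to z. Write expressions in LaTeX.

F(z) = \frac{2 \log{\left(z - \frac{3}{2} \right)}}{7} + \frac{4 \log{\left(z - \frac{1}{2} \right)}}{15} + \frac{82 \log{\left(z + 2 \right)}}{105} + C

The denominator factors as 3 \left(z + 2\right) \left(2 z - 3\right) \left(2 z - 1\right); partial fractions split f into directly integrable pieces: \frac{8}{15 \left(2 z - 1\right)} + \frac{4}{7 \left(2 z - 3\right)} + \frac{82}{105 \left(z + 2\right)}.
Check: d/dz[\frac{2 \log{\left(z - \frac{3}{2} \right)}}{7} + \frac{4 \log{\left(z - \frac{1}{2} \right)}}{15} + \frac{82 \log{\left(z + 2 \right)}}{105}] = \frac{16 z^{2} - 12 z - 6}{12 z^{3} - 39 z + 18}, which equals f(z).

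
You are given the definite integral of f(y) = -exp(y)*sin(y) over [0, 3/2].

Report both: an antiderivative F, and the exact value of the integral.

Antiderivative: F(y) = (-sin(y) + cos(y))*exp(y)/2; value = -exp(3/2)*sin(3/2)/2 - 1/2 + exp(3/2)*cos(3/2)/2

A candidate is checked by its d/dy: the result must match f(y).
F(y) = (-sin(y) + cos(y))*exp(y)/2 is an antiderivative of f.
Check: d/dy[(-sin(y) + cos(y))*exp(y)/2] = -exp(y)*sin(y) = f(y).
F(3/2) = -exp(3/2)*sin(3/2)/2 + exp(3/2)*cos(3/2)/2; F(0) = 1/2.
Integral = F(3/2) - F(0) = -exp(3/2)*sin(3/2)/2 - 1/2 + exp(3/2)*cos(3/2)/2.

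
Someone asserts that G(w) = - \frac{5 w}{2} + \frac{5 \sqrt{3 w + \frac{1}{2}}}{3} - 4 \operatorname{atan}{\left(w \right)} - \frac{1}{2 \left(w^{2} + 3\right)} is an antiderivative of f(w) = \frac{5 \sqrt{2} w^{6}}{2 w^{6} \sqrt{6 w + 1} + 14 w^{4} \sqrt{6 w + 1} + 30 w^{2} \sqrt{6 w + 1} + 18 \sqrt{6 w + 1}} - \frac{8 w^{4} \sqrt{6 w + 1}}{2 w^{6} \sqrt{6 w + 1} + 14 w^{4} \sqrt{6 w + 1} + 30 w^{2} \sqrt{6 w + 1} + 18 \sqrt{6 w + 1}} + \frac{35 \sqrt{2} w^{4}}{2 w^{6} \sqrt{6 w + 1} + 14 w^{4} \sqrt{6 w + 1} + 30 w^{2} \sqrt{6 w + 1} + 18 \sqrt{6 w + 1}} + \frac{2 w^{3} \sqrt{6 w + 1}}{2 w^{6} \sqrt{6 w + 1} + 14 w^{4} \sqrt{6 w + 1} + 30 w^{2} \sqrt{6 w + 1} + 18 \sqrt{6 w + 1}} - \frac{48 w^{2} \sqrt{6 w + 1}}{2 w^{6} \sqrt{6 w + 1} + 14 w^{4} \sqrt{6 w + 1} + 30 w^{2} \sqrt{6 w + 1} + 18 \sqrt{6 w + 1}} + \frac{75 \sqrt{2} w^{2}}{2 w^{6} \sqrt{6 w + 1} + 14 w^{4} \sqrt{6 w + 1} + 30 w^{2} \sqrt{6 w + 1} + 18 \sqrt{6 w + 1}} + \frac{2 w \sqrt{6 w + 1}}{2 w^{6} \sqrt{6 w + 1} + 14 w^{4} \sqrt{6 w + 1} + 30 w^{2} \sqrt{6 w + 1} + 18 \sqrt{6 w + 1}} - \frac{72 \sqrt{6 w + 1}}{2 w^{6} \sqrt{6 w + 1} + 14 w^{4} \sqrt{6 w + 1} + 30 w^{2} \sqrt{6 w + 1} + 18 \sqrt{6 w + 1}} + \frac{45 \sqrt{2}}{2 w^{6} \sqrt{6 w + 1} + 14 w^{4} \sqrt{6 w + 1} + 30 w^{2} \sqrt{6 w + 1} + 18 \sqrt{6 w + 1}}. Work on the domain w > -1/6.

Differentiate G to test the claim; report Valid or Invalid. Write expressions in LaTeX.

Invalid: d/dw[G] - f = - \frac{5}{2}, which is not 0.

d/dw[G] = \frac{- 5 w^{6} \sqrt{6 w + 1} + 5 \sqrt{2} w^{6} - 43 w^{4} \sqrt{6 w + 1} + 35 \sqrt{2} w^{4} + 2 w^{3} \sqrt{6 w + 1} - 123 w^{2} \sqrt{6 w + 1} + 75 \sqrt{2} w^{2} + 2 w \sqrt{6 w + 1} - 117 \sqrt{6 w + 1} + 45 \sqrt{2}}{2 w^{6} \sqrt{6 w + 1} + 14 w^{4} \sqrt{6 w + 1} + 30 w^{2} \sqrt{6 w + 1} + 18 \sqrt{6 w + 1}}
d/dw[G] - f(w) = - \frac{5}{2} != 0.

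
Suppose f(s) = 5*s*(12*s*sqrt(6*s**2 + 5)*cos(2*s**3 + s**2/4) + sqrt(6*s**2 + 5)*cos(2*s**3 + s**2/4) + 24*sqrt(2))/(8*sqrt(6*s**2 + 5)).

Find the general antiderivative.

Recover f(s) by differentiating a candidate F(s); any mismatch rules it out.
Check: d/ds[5*(2*sqrt(2)*sqrt(6*s**2 + 5) + sin(2*s**3 + s**2/4))/4] = (60*s**2*sqrt(6*s**2 + 5)*cos(2*s**3 + s**2/4) + 5*s*sqrt(6*s**2 + 5)*cos(2*s**3 + s**2/4) + 120*sqrt(2)*s)/(8*sqrt(6*s**2 + 5)), which equals f(s).

F(s) = 5*(2*sqrt(2)*sqrt(6*s**2 + 5) + sin(2*s**3 + s**2/4))/4 + C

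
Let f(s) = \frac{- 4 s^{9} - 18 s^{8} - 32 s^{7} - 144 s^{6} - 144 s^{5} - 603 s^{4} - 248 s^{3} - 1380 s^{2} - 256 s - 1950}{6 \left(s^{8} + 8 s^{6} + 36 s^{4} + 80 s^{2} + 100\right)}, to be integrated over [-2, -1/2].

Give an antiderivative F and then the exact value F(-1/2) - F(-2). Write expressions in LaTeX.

Antiderivative: F(s) = - \frac{2 s^{6} + 18 s^{5} + 14 s^{4} + 72 s^{3} + 44 s^{2} + 195 s + 78}{6 \left(s^{4} + 4 s^{2} + 10\right)}; value = - \frac{5709}{1652}

For F(s) to be correct the identity F'(s) - f(s) = 0 must hold.
F(s) = - \frac{2 s^{6} + 18 s^{5} + 14 s^{4} + 72 s^{3} + 44 s^{2} + 195 s + 78}{6 \left(s^{4} + 4 s^{2} + 10\right)} is an antiderivative of f.
Check: d/ds[- \frac{2 s^{6} + 18 s^{5} + 14 s^{4} + 72 s^{3} + 44 s^{2} + 195 s + 78}{6 \left(s^{4} + 4 s^{2} + 10\right)}] = \frac{- 4 s^{9} - 18 s^{8} - 32 s^{7} - 144 s^{6} - 144 s^{5} - 603 s^{4} - 248 s^{3} - 1380 s^{2} - 256 s - 1950}{6 s^{8} + 48 s^{6} + 216 s^{4} + 480 s^{2} + 600}, which equals f(s).
F(-1/2) = \frac{61}{236}; F(-2) = \frac{26}{7}.
Integral = F(-1/2) - F(-2) = - \frac{5709}{1652}.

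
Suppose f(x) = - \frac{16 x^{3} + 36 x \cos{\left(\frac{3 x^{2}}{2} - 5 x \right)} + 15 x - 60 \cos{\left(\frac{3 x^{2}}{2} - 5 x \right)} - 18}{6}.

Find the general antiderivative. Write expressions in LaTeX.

Any candidate F(x) must reproduce f(x) exactly when differentiated.
Check: d/dx[- \frac{2 x^{4}}{3} - \frac{5 x^{2}}{4} + 3 x - 2 \sin{\left(\frac{3 x^{2}}{2} - 5 x \right)}] = - \frac{8 x^{3}}{3} - 6 x \cos{\left(\frac{3 x^{2}}{2} - 5 x \right)} - \frac{5 x}{2} + 10 \cos{\left(\frac{3 x^{2}}{2} - 5 x \right)} + 3, which equals f(x).

F(x) = - \frac{2 x^{4}}{3} - \frac{5 x^{2}}{4} + 3 x - 2 \sin{\left(\frac{3 x^{2}}{2} - 5 x \right)} + C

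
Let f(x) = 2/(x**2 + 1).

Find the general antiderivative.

F(x) = 2*atan(x) + C

A first test for any F(x): its x-derivative must equal f(x) identically.
Check: d/dx[2*atan(x)] = 2/(x**2 + 1) = f(x).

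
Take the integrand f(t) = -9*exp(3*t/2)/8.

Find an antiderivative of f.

An antiderivative is F(t) = -3*exp(3*t/2)/4.

Since d/dt undoes antidifferentiation here, F'(t) = f(t) is required of F(t).
Check: d/dt[-3*exp(3*t/2)/4] = -9*exp(3*t/2)/8 = f(t).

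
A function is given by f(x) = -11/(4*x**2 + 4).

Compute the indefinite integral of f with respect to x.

F(x) = -11*atan(x)/4 + C

A candidate is checked by its d/dx: the result must match f(x).
Check: d/dx[-11*atan(x)/4] = -11/(4*x**2 + 4) = f(x).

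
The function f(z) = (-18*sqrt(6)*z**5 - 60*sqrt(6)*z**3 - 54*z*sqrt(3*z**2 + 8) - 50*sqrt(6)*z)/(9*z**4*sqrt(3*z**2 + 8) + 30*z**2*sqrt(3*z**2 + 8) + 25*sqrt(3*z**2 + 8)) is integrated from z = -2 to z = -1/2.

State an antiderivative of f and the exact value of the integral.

Antiderivative: F(z) = (-6*sqrt(6)*z**2*sqrt(3*z**2 + 8) - 10*sqrt(6)*sqrt(3*z**2 + 8) + 27)/(9*z**2 + 15); value = -sqrt(210)/3 + 405/391 + 4*sqrt(30)/3

An antiderivative F(z) passes only if d/dz[F] lands on f(z) exactly.
F(z) = (-6*sqrt(6)*z**2*sqrt(3*z**2 + 8) - 10*sqrt(6)*sqrt(3*z**2 + 8) + 27)/(9*z**2 + 15) is an antiderivative of f.
Check: d/dz[(-6*sqrt(6)*z**2*sqrt(3*z**2 + 8) - 10*sqrt(6)*sqrt(3*z**2 + 8) + 27)/(9*z**2 + 15)] = (-18*sqrt(6)*z**5 - 60*sqrt(6)*z**3 - 54*z*sqrt(3*z**2 + 8) - 50*sqrt(6)*z)/(9*z**4*sqrt(3*z**2 + 8) + 30*z**2*sqrt(3*z**2 + 8) + 25*sqrt(3*z**2 + 8)) = f(z).
F(-1/2) = 36/23 - sqrt(210)/3; F(-2) = 9/17 - 4*sqrt(30)/3.
Integral = F(-1/2) - F(-2) = -sqrt(210)/3 + 405/391 + 4*sqrt(30)/3.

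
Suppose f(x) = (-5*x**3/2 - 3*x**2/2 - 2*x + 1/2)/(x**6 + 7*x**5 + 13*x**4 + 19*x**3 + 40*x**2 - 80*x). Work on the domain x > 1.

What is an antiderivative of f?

An antiderivative is F(x) = (-2205*x*log(x) - 12936*x*log(x - 1) + 8461*x*log(x + 4) + 3340*x*log(x**2 + 5) - 14920*sqrt(5)*x*atan(sqrt(5)*x/5) - 8820*log(x) - 51744*log(x - 1) + 33844*log(x + 4) + 13360*log(x**2 + 5) - 59680*sqrt(5)*atan(sqrt(5)*x/5) - 121380)/(352800*x + 1411200).

The denominator factors as 2*x*(x - 1)*(x + 4)**2*(x**2 + 5); partial fractions split f into directly integrable pieces: (167*x - 1865)/(8820*(x**2 + 5)) + 8461/(352800*(x + 4)) + 289/(840*(x + 4)**2) - 11/(300*(x - 1)) - 1/(160*x).
Check: d/dx[(-2205*x*log(x) - 12936*x*log(x - 1) + 8461*x*log(x + 4) + 3340*x*log(x**2 + 5) - 14920*sqrt(5)*x*atan(sqrt(5)*x/5) - 8820*log(x) - 51744*log(x - 1) + 33844*log(x + 4) + 13360*log(x**2 + 5) - 59680*sqrt(5)*atan(sqrt(5)*x/5) - 121380)/(352800*x + 1411200)] = (-5*x**3 - 3*x**2 - 4*x + 1)/(2*x**6 + 14*x**5 + 26*x**4 + 38*x**3 + 80*x**2 - 160*x), which equals f(x).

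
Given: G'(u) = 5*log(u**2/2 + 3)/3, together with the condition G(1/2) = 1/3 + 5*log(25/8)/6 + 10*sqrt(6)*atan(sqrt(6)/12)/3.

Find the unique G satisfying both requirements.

A candidate passes only if d/du[G] lands on the given G'(u) exactly.
A general antiderivative is 5*u*log(u**2/2 + 3)/3 - 10*u/3 + 10*sqrt(6)*atan(sqrt(6)*u/6)/3 + C.
The condition gives C = 1/3 + 5*log(25/8)/6 + 10*sqrt(6)*atan(sqrt(6)/12)/3 - (-5/3 + 5*log(25/8)/6 + 10*sqrt(6)*atan(sqrt(6)/12)/3) = 2.
So G(u) = (5*u*log(u**2/2 + 3) - 10*u + 10*sqrt(6)*atan(sqrt(6)*u/6) + 6)/3.
Check: d/du[(5*u*log(u**2/2 + 3) - 10*u + 10*sqrt(6)*atan(sqrt(6)*u/6) + 6)/3] = 5*log(u**2/2 + 3)/3 = G'(u).

G(u) = (5*u*log(u**2/2 + 3) - 10*u + 10*sqrt(6)*atan(sqrt(6)*u/6) + 6)/3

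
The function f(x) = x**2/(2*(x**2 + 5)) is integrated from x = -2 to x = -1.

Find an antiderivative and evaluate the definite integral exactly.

Whatever form F(x) takes, F'(x) = f(x) is non-negotiable.
F(x) = x/2 - sqrt(5)*atan(sqrt(5)*x/5)/2 is an antiderivative of f.
Check: d/dx[x/2 - sqrt(5)*atan(sqrt(5)*x/5)/2] = x**2/(2*x**2 + 10), which equals f(x).
F(-1) = -1/2 + sqrt(5)*atan(sqrt(5)/5)/2; F(-2) = -1 + sqrt(5)*atan(2*sqrt(5)/5)/2.
Integral = F(-1) - F(-2) = -sqrt(5)*atan(2*sqrt(5)/5)/2 + sqrt(5)*atan(sqrt(5)/5)/2 + 1/2.

Antiderivative: F(x) = x/2 - sqrt(5)*atan(sqrt(5)*x/5)/2; value = -sqrt(5)*atan(2*sqrt(5)/5)/2 + sqrt(5)*atan(sqrt(5)/5)/2 + 1/2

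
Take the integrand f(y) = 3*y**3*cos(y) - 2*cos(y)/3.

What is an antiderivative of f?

An antiderivative is F(y) = 3*y**3*sin(y) + 9*y**2*cos(y) - 18*y*sin(y) - 2*sin(y)/3 - 18*cos(y).

Integrate term by term and add the pieces.
Check: d/dy[3*y**3*sin(y) + 9*y**2*cos(y) - 18*y*sin(y) - 2*sin(y)/3 - 18*cos(y)] = 3*y**3*cos(y) - 2*cos(y)/3 = f(y).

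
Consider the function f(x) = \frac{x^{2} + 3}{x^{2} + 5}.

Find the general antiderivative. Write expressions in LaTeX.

Differentiate the proposed F(x) back; it has to land on f(x) exactly.
Check: d/dx[\frac{5 x - 2 \sqrt{5} \operatorname{atan}{\left(\frac{\sqrt{5} x}{5} \right)}}{5}] = \frac{x^{2} + 3}{x^{2} + 5} = f(x).

F(x) = \frac{5 x - 2 \sqrt{5} \operatorname{atan}{\left(\frac{\sqrt{5} x}{5} \right)}}{5} + C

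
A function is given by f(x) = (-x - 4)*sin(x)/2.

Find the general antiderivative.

F(x) = x*cos(x)/2 - sin(x)/2 + 2*cos(x) + C

Check any antiderivative F(x) by computing F'(x) and comparing it with f(x).
Check: d/dx[x*cos(x)/2 - sin(x)/2 + 2*cos(x)] = -x*sin(x)/2 - 2*sin(x), which equals f(x).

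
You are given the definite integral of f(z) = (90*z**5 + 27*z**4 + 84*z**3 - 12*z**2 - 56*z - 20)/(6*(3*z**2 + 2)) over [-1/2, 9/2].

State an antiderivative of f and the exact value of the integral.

Antiderivative: F(z) = 5*z**4/4 + z**3/2 + 2*z**2/3 - 5*z/3 - 2*log(3*z**2/2 + 1); value = -2*log(251/8) + 2*log(11/8) + 4505/8

Whatever form F(z) takes, F'(z) = f(z) is non-negotiable.
F(z) = 5*z**4/4 + z**3/2 + 2*z**2/3 - 5*z/3 - 2*log(3*z**2/2 + 1) is an antiderivative of f.
Check: d/dz[5*z**4/4 + z**3/2 + 2*z**2/3 - 5*z/3 - 2*log(3*z**2/2 + 1)] = (90*z**5 + 27*z**4 + 84*z**3 - 12*z**2 - 56*z - 20)/(18*z**2 + 12), which equals f(z).
F(9/2) = 36105/64 - 2*log(251/8); F(-1/2) = 65/64 - 2*log(11/8).
Integral = F(9/2) - F(-1/2) = -2*log(251/8) + 2*log(11/8) + 4505/8.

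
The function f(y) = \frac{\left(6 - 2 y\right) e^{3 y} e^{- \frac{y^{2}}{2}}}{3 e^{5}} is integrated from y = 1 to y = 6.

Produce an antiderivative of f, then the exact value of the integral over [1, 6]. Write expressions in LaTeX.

Antiderivative: F(y) = \frac{2 e^{3 y} e^{- \frac{y^{2}}{2}}}{3 e^{5}}; value = - \frac{2}{3 e^{\frac{5}{2}}} + \frac{2}{3 e^{5}}

The substitution u = - \frac{y^{2}}{2} + 3 y - 5 works: f is exactly (dF/du)*(du/dy) for that inner function.
F(y) = \frac{2 e^{3 y} e^{- \frac{y^{2}}{2}}}{3 e^{5}} is an antiderivative of f.
Check: d/dy[\frac{2 e^{3 y} e^{- \frac{y^{2}}{2}}}{3 e^{5}}] = \frac{\left(- 2 y e^{3 y} + 6 e^{3 y}\right) e^{- \frac{y^{2}}{2}}}{3 e^{5}}, which equals f(y).
F(6) = \frac{2}{3 e^{5}}; F(1) = \frac{2}{3 e^{\frac{5}{2}}}.
Integral = F(6) - F(1) = - \frac{2}{3 e^{\frac{5}{2}}} + \frac{2}{3 e^{5}}.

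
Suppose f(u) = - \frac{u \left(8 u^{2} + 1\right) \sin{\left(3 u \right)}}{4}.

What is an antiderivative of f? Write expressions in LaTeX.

Since d/du undoes antidifferentiation here, F'(u) = f(u) is required of F(u).
Check: d/du[\frac{2 u^{3} \cos{\left(3 u \right)}}{3} - \frac{2 u^{2} \sin{\left(3 u \right)}}{3} - \frac{13 u \cos{\left(3 u \right)}}{36} + \frac{13 \sin{\left(3 u \right)}}{108}] = - 2 u^{3} \sin{\left(3 u \right)} - \frac{u \sin{\left(3 u \right)}}{4}, which equals f(u).

An antiderivative is F(u) = \frac{2 u^{3} \cos{\left(3 u \right)}}{3} - \frac{2 u^{2} \sin{\left(3 u \right)}}{3} - \frac{13 u \cos{\left(3 u \right)}}{36} + \frac{13 \sin{\left(3 u \right)}}{108}.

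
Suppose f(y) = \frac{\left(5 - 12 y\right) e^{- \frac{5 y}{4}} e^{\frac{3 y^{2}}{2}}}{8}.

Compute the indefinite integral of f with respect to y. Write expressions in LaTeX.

The substitution u = \frac{3 y^{2}}{2} - \frac{5 y}{4} works: f is exactly (dF/du)*(du/dy) for that inner function.
Check: d/dy[- \frac{e^{\frac{3 y^{2}}{2} - \frac{5 y}{4}}}{2}] = - \frac{3 y e^{- \frac{5 y}{4}} e^{\frac{3 y^{2}}{2}}}{2} + \frac{5 e^{- \frac{5 y}{4}} e^{\frac{3 y^{2}}{2}}}{8}, which equals f(y).

F(y) = - \frac{e^{\frac{3 y^{2}}{2} - \frac{5 y}{4}}}{2} + C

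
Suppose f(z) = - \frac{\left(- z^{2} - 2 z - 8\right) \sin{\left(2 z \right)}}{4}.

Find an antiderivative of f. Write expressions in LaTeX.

Differentiate the proposed F(z) back; it has to land on f(z) exactly.
Check: d/dz[- \frac{z^{2} \cos{\left(2 z \right)}}{8} + \frac{z \sin{\left(2 z \right)}}{8} - \frac{z \cos{\left(2 z \right)}}{4} + \frac{\sin{\left(2 z \right)}}{8} - \frac{15 \cos{\left(2 z \right)}}{16}] = \frac{z^{2} \sin{\left(2 z \right)}}{4} + \frac{z \sin{\left(2 z \right)}}{2} + 2 \sin{\left(2 z \right)}, which equals f(z).

An antiderivative is F(z) = - \frac{z^{2} \cos{\left(2 z \right)}}{8} + \frac{z \sin{\left(2 z \right)}}{8} - \frac{z \cos{\left(2 z \right)}}{4} + \frac{\sin{\left(2 z \right)}}{8} - \frac{15 \cos{\left(2 z \right)}}{16}.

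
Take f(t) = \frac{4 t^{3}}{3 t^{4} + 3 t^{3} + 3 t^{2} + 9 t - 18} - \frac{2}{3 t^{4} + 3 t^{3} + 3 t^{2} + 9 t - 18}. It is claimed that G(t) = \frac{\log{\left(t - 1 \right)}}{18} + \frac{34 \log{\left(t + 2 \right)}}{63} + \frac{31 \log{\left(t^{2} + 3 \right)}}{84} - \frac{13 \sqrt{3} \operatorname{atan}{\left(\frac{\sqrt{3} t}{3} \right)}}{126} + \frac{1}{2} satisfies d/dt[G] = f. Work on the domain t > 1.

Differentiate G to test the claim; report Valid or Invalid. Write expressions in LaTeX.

d/dt[G] = \frac{4 t^{3} - 2}{3 t^{4} + 3 t^{3} + 3 t^{2} + 9 t - 18}
This equals f(t) exactly, so the claim holds.

Valid - the claim checks out under differentiation.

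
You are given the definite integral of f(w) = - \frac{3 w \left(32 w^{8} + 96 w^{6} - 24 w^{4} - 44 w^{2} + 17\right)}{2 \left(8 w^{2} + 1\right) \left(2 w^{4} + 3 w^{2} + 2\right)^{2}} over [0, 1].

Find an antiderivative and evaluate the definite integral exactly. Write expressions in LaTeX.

Antiderivative: F(w) = - \frac{3 \left(2 w^{4} \log{\left(4 w^{2} + \frac{1}{2} \right)} + 3 w^{2} \log{\left(4 w^{2} + \frac{1}{2} \right)} + 2 \log{\left(4 w^{2} + \frac{1}{2} \right)} + 5\right)}{4 \left(2 w^{4} + 3 w^{2} + 2\right)}; value = - \frac{3 \log{\left(\frac{9}{2} \right)}}{4} - \frac{3 \log{\left(2 \right)}}{4} + \frac{75}{56}

A candidate is checked by its d/dw: the result must match f(w).
F(w) = - \frac{3 \left(2 w^{4} \log{\left(4 w^{2} + \frac{1}{2} \right)} + 3 w^{2} \log{\left(4 w^{2} + \frac{1}{2} \right)} + 2 \log{\left(4 w^{2} + \frac{1}{2} \right)} + 5\right)}{4 \left(2 w^{4} + 3 w^{2} + 2\right)} is an antiderivative of f.
Check: d/dw[- \frac{3 \left(2 w^{4} \log{\left(4 w^{2} + \frac{1}{2} \right)} + 3 w^{2} \log{\left(4 w^{2} + \frac{1}{2} \right)} + 2 \log{\left(4 w^{2} + \frac{1}{2} \right)} + 5\right)}{4 \left(2 w^{4} + 3 w^{2} + 2\right)}] = \frac{- 96 w^{9} - 288 w^{7} + 72 w^{5} + 132 w^{3} - 51 w}{64 w^{10} + 200 w^{8} + 296 w^{6} + 226 w^{4} + 88 w^{2} + 8}, which equals f(w).
F(1) = - \frac{3 \log{\left(\frac{9}{2} \right)}}{4} - \frac{15}{28}; F(0) = - \frac{15}{8} + \frac{3 \log{\left(2 \right)}}{4}.
Integral = F(1) - F(0) = - \frac{3 \log{\left(\frac{9}{2} \right)}}{4} - \frac{3 \log{\left(2 \right)}}{4} + \frac{75}{56}.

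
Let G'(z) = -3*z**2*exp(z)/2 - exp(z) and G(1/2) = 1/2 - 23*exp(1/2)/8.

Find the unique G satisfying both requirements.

Recognize the product-rule pattern: G'(z) = u'v + uv' with u = -3*z**2/2 + 3*z - 4, v = exp(z), so integration by parts undoes it.
A general antiderivative is (-3*z**2 + 6*z - 8)*exp(z)/2 + C.
The condition gives C = 1/2 - 23*exp(1/2)/8 - (-23*exp(1/2)/8) = 1/2.
So G(z) = -(3*z**2*exp(z) - 6*z*exp(z) + 8*exp(z) - 1)/2.
Check: d/dz[-(3*z**2*exp(z) - 6*z*exp(z) + 8*exp(z) - 1)/2] = -3*z**2*exp(z)/2 - exp(z) = G'(z).

G(z) = -(3*z**2*exp(z) - 6*z*exp(z) + 8*exp(z) - 1)/2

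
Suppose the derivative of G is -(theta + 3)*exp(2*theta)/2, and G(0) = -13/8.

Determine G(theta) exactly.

G'(theta) has the shape u'v + uv' for u = -theta/4 - 5/8 and v = exp(2*theta) — it is the derivative of the product u*v.
A general antiderivative is (-2*theta - 5)*exp(2*theta)/8 + C.
The condition gives C = -13/8 - (-5/8) = -1.
So G(theta) = -theta*exp(2*theta)/4 - 5*exp(2*theta)/8 - 1.
Check: d/dtheta[-theta*exp(2*theta)/4 - 5*exp(2*theta)/8 - 1] = -theta*exp(2*theta)/2 - 3*exp(2*theta)/2, which equals G'(theta).

G(theta) = -theta*exp(2*theta)/4 - 5*exp(2*theta)/8 - 1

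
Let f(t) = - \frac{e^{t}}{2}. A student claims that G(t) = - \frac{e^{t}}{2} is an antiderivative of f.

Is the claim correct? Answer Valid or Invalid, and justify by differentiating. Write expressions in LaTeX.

Valid - the claim checks out under differentiation.

d/dt[G] = - \frac{e^{t}}{2}
This equals f(t) exactly, so the claim holds.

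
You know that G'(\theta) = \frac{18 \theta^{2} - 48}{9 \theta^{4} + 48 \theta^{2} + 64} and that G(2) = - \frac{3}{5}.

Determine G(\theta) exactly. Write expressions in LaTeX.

G'(\theta) has the shape u'v + uv' for u = - \theta and v = \frac{1}{\frac{\theta^{2}}{2} + \frac{4}{3}} — it is the derivative of the product u*v.
A general antiderivative is - \frac{\theta}{\frac{\theta^{2}}{2} + \frac{4}{3}} + C.
The condition gives C = - \frac{3}{5} - (- \frac{3}{5}) = 0.
So G(\theta) = - \frac{6 \theta}{3 \theta^{2} + 8}.
Check: d/d\theta[- \frac{6 \theta}{3 \theta^{2} + 8}] = \frac{18 \theta^{2} - 48}{9 \theta^{4} + 48 \theta^{2} + 64} = G'(\theta).

G(\theta) = - \frac{6 \theta}{3 \theta^{2} + 8}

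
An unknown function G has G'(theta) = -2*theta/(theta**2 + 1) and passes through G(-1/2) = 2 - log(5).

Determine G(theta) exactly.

G'(theta) matches the chain-rule pattern g'(h)*h' with inner function h(theta) = 4*theta**2 + 4; substituting u = h(theta) collapses the integral.
A general antiderivative is -log(4*theta**2 + 4) + C.
The condition gives C = 2 - log(5) - (-log(5)) = 2.
So G(theta) = -log(theta**2 + 1) - 2*log(2) + 2.
Check: d/dtheta[-log(theta**2 + 1) - 2*log(2) + 2] = -2*theta/(theta**2 + 1) = G'(theta).

G(theta) = -log(theta**2 + 1) - 2*log(2) + 2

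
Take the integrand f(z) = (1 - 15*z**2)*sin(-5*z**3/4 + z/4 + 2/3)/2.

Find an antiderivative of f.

f matches the chain-rule pattern g'(h)*h' with inner function h(z) = -5*z**3/4 + z/4 + 2/3; substituting u = h(z) collapses the integral.
Check: d/dz[-2*cos(-5*z**3/4 + z/4 + 2/3)] = -15*z**2*sin(-5*z**3/4 + z/4 + 2/3)/2 + sin(-5*z**3/4 + z/4 + 2/3)/2, which equals f(z).

An antiderivative is F(z) = -2*cos(-5*z**3/4 + z/4 + 2/3).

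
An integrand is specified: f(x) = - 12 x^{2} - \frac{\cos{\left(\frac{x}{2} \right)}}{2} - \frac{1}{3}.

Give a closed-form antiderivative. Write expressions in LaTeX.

Integrate term by term and add the pieces.
Check: d/dx[\frac{- 12 x^{3} - x - 3 \sin{\left(\frac{x}{2} \right)} + 6}{3}] = - 12 x^{2} - \frac{\cos{\left(\frac{x}{2} \right)}}{2} - \frac{1}{3} = f(x).

An antiderivative is F(x) = \frac{- 12 x^{3} - x - 3 \sin{\left(\frac{x}{2} \right)} + 6}{3}.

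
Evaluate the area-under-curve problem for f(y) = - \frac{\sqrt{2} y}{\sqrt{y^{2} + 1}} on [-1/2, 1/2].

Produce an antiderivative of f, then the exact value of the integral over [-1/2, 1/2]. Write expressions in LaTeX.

f matches the chain-rule pattern g'(h)*h' with inner function h(y) = 2 y^{2} + 2; substituting u = h(y) collapses the integral.
F(y) = - \sqrt{2} \sqrt{y^{2} + 1} is an antiderivative of f.
Check: d/dy[- \sqrt{2} \sqrt{y^{2} + 1}] = - \frac{\sqrt{2} y}{\sqrt{y^{2} + 1}} = f(y).
F(1/2) = - \frac{\sqrt{10}}{2}; F(-1/2) = - \frac{\sqrt{10}}{2}.
Integral = F(1/2) - F(-1/2) = 0.

Antiderivative: F(y) = - \sqrt{2} \sqrt{y^{2} + 1}; value = 0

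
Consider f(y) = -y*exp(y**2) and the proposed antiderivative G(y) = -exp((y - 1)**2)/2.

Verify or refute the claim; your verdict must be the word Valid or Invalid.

d/dy[G] = -exp(1)*y*exp(-2*y)*exp(y**2) + exp(1)*exp(-2*y)*exp(y**2)
d/dy[G] - f(y) = y*exp(y**2) - exp(1)*y*exp(-2*y)*exp(y**2) + exp(1)*exp(-2*y)*exp(y**2) != 0.

Invalid: d/dy[G] - f = y*exp(y**2) - exp(1)*y*exp(-2*y)*exp(y**2) + exp(1)*exp(-2*y)*exp(y**2), which is not 0.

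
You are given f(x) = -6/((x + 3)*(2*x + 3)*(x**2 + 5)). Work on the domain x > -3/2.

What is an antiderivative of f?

An antiderivative is F(x) = -8*log(x + 3/2)/29 + log(x + 3)/7 + 27*log(x**2 + 5)/406 + 3*sqrt(5)*atan(sqrt(5)*x/5)/1015.

The denominator factors as (x + 3)*(2*x + 3)*(x**2 + 5); partial fractions split f into directly integrable pieces: 3*(9*x + 1)/(203*(x**2 + 5)) - 16/(29*(2*x + 3)) + 1/(7*(x + 3)).
Check: d/dx[-8*log(x + 3/2)/29 + log(x + 3)/7 + 27*log(x**2 + 5)/406 + 3*sqrt(5)*atan(sqrt(5)*x/5)/1015] = -6/(2*x**4 + 9*x**3 + 19*x**2 + 45*x + 45), which equals f(x).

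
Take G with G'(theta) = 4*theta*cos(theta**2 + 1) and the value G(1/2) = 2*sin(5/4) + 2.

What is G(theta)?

G(theta) = 2*sin(theta**2 + 1) + 2

G'(theta) matches the chain-rule pattern g'(h)*h' with inner function h(theta) = theta**2 + 1; substituting u = h(theta) collapses the integral.
A general antiderivative is 2*sin(theta**2 + 1) + C.
The condition gives C = 2*sin(5/4) + 2 - (2*sin(5/4)) = 2.
So G(theta) = 2*sin(theta**2 + 1) + 2.
Check: d/dtheta[2*sin(theta**2 + 1) + 2] = 4*theta*cos(theta**2 + 1) = G'(theta).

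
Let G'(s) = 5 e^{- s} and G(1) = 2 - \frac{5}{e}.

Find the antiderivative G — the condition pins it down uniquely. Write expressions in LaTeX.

Recover the given G'(s) by differentiating a candidate G(s); any mismatch rules it out.
A general antiderivative is - 5 e^{- s} + C.
The condition gives C = 2 - \frac{5}{e} - (- \frac{5}{e}) = 2.
So G(s) = \left(2 e^{s} - 5\right) e^{- s}.
Check: d/ds[\left(2 e^{s} - 5\right) e^{- s}] = 5 e^{- s} = G'(s).

G(s) = \left(2 e^{s} - 5\right) e^{- s}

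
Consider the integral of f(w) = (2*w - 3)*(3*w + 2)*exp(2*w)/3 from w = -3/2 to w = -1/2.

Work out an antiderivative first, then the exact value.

Recognize the product-rule pattern: f = u'v + uv' with u = w**2 - 11*w/6 - 1/12, v = exp(2*w), so integration by parts undoes it.
F(w) = (12*w**2 - 22*w - 1)*exp(2*w)/12 is an antiderivative of f.
Check: d/dw[(12*w**2 - 22*w - 1)*exp(2*w)/12] = 2*w**2*exp(2*w) - 5*w*exp(2*w)/3 - 2*exp(2*w), which equals f(w).
F(-1/2) = 13*exp(-1)/12; F(-3/2) = 59*exp(-3)/12.
Integral = F(-1/2) - F(-3/2) = -59*exp(-3)/12 + 13*exp(-1)/12.

Antiderivative: F(w) = (12*w**2 - 22*w - 1)*exp(2*w)/12; value = -59*exp(-3)/12 + 13*exp(-1)/12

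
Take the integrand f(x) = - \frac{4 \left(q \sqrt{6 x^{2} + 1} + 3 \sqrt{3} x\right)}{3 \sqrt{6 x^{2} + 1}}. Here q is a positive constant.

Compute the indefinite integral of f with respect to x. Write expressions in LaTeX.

Whatever form F(x) takes, F'(x) = f(x) is non-negotiable.
Check: d/dx[- \frac{4 q x}{3} - 2 \sqrt{2 x^{2} + \frac{1}{3}}] = \frac{- 4 q \sqrt{6 x^{2} + 1} - 12 \sqrt{3} x}{3 \sqrt{6 x^{2} + 1}}, which equals f(x).

F(x) = - \frac{4 q x}{3} - 2 \sqrt{2 x^{2} + \frac{1}{3}} + C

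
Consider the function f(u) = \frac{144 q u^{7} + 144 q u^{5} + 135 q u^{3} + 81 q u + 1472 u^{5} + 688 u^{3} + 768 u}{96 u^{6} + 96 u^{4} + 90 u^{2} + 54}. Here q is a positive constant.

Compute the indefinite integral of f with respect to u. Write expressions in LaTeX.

F(u) = \frac{9 q u^{2} + 60 \log{\left(4 u^{2} + 3 \right)} + 16 \log{\left(2 u^{4} + \frac{u^{2}}{2} + \frac{3}{2} \right)}}{12} + C

A first test for any F(u): its u-derivative must equal f(u) identically.
Check: d/du[\frac{9 q u^{2} + 60 \log{\left(4 u^{2} + 3 \right)} + 16 \log{\left(2 u^{4} + \frac{u^{2}}{2} + \frac{3}{2} \right)}}{12}] = \frac{144 q u^{7} + 144 q u^{5} + 135 q u^{3} + 81 q u + 1472 u^{5} + 688 u^{3} + 768 u}{96 u^{6} + 96 u^{4} + 90 u^{2} + 54} = f(u).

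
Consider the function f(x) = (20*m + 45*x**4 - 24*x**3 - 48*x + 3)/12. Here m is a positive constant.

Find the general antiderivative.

A candidate is checked by its d/dx: the result must match f(x).
Check: d/dx[5*m*x/3 + 3*x**5/4 - x**4/2 - 2*x**2 + x/4] = 5*m/3 + 15*x**4/4 - 2*x**3 - 4*x + 1/4, which equals f(x).

F(x) = 5*m*x/3 + 3*x**5/4 - x**4/2 - 2*x**2 + x/4 + C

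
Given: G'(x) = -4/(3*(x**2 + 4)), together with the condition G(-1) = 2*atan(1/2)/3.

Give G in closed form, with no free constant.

A candidate passes only if d/dx[G] lands on the given G'(x) exactly.
A general antiderivative is -2*atan(x/2)/3 + C.
The condition gives C = 2*atan(1/2)/3 - (2*atan(1/2)/3) = 0.
So G(x) = -2*atan(x/2)/3.
Check: d/dx[-2*atan(x/2)/3] = -4/(3*x**2 + 12), which equals G'(x).

G(x) = -2*atan(x/2)/3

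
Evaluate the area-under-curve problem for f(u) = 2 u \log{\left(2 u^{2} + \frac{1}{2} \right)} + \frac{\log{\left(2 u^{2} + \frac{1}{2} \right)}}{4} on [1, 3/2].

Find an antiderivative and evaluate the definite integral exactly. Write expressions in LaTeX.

Integrate term by term and add the pieces.
F(u) = - u^{2} - \frac{u}{2} + \left(u^{2} + \frac{u}{4}\right) \log{\left(2 u^{2} + \frac{1}{2} \right)} + \frac{\log{\left(u^{2} + \frac{1}{4} \right)}}{4} + \frac{\operatorname{atan}{\left(2 u \right)}}{4} is an antiderivative of f.
Check: d/du[- u^{2} - \frac{u}{2} + \left(u^{2} + \frac{u}{4}\right) \log{\left(2 u^{2} + \frac{1}{2} \right)} + \frac{\log{\left(u^{2} + \frac{1}{4} \right)}}{4} + \frac{\operatorname{atan}{\left(2 u \right)}}{4}] = 2 u \log{\left(2 u^{2} + \frac{1}{2} \right)} + \frac{\log{\left(2 u^{2} + \frac{1}{2} \right)}}{4} = f(u).
F(3/2) = -3 + \frac{\log{\left(\frac{5}{2} \right)}}{4} + \frac{\operatorname{atan}{\left(3 \right)}}{4} + \frac{21 \log{\left(5 \right)}}{8}; F(1) = - \frac{3}{2} + \frac{\log{\left(\frac{5}{4} \right)}}{4} + \frac{\operatorname{atan}{\left(2 \right)}}{4} + \frac{5 \log{\left(\frac{5}{2} \right)}}{4}.
Integral = F(3/2) - F(1) = - \frac{3}{2} - \log{\left(\frac{5}{2} \right)} - \frac{\operatorname{atan}{\left(2 \right)}}{4} - \frac{\log{\left(\frac{5}{4} \right)}}{4} + \frac{\operatorname{atan}{\left(3 \right)}}{4} + \frac{21 \log{\left(5 \right)}}{8}.

Antiderivative: F(u) = - u^{2} - \frac{u}{2} + \left(u^{2} + \frac{u}{4}\right) \log{\left(2 u^{2} + \frac{1}{2} \right)} + \frac{\log{\left(u^{2} + \frac{1}{4} \right)}}{4} + \frac{\operatorname{atan}{\left(2 u \right)}}{4}; value = - \frac{3}{2} - \log{\left(\frac{5}{2} \right)} - \frac{\operatorname{atan}{\left(2 \right)}}{4} - \frac{\log{\left(\frac{5}{4} \right)}}{4} + \frac{\operatorname{atan}{\left(3 \right)}}{4} + \frac{21 \log{\left(5 \right)}}{8}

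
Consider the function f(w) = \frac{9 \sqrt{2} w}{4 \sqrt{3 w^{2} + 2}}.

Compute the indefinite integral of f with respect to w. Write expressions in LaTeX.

The substitution u = \frac{3 w^{2}}{2} + 1 works: f is exactly (dF/du)*(du/dw) for that inner function.
Check: d/dw[\frac{3 \sqrt{2} \sqrt{3 w^{2} + 2}}{4}] = \frac{9 \sqrt{2} w}{4 \sqrt{3 w^{2} + 2}} = f(w).

F(w) = \frac{3 \sqrt{2} \sqrt{3 w^{2} + 2}}{4} + C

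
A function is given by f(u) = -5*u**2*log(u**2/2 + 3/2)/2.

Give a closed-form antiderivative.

An antiderivative is F(u) = -5*u**3*log(u**2/2 + 3/2)/6 + 5*u**3/9 - 5*u + 5*sqrt(3)*atan(sqrt(3)*u/3).

For F(u) to be correct the identity F'(u) - f(u) = 0 must hold.
Check: d/du[-5*u**3*log(u**2/2 + 3/2)/6 + 5*u**3/9 - 5*u + 5*sqrt(3)*atan(sqrt(3)*u/3)] = -5*u**2*log(u**2 + 3)/2 + 5*u**2*log(2)/2, which equals f(u).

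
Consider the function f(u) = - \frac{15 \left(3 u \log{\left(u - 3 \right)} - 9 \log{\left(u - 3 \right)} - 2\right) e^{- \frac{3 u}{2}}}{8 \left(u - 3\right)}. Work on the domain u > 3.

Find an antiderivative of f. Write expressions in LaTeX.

An antiderivative is F(u) = \frac{15 e^{- \frac{3 u}{2}} \log{\left(u - 3 \right)}}{4}.

f has the shape v'r + vr' for v = \frac{15 e^{- \frac{3 u}{2}}}{4} and r = \log{\left(u - 3 \right)} — it is the derivative of the product v*r.
Check: d/du[\frac{15 e^{- \frac{3 u}{2}} \log{\left(u - 3 \right)}}{4}] = \frac{- 45 u \log{\left(u - 3 \right)} + 135 \log{\left(u - 3 \right)} + 30}{8 u e^{\frac{3 u}{2}} - 24 e^{\frac{3 u}{2}}}, which equals f(u).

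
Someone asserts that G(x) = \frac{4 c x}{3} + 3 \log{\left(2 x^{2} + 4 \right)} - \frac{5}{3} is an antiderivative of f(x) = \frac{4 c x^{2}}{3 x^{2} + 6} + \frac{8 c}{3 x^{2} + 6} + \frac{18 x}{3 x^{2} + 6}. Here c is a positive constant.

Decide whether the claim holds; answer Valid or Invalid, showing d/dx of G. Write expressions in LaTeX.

Valid. The derivative of G reproduces f.

d/dx[G] = \frac{4 c x^{2} + 8 c + 18 x}{3 x^{2} + 6}
This equals f(x) exactly, so the claim holds.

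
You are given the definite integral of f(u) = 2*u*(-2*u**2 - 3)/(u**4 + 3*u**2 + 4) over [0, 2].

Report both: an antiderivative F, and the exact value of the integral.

Antiderivative: F(u) = -log(u**4/2 + 3*u**2/2 + 2); value = -log(16) + log(2)

f matches the chain-rule pattern g'(h)*h' with inner function h(u) = u**4/2 + 3*u**2/2 + 2; substituting w = h(u) collapses the integral.
F(u) = -log(u**4/2 + 3*u**2/2 + 2) is an antiderivative of f.
Check: d/du[-log(u**4/2 + 3*u**2/2 + 2)] = (-4*u**3 - 6*u)/(u**4 + 3*u**2 + 4), which equals f(u).
F(2) = -log(16); F(0) = -log(2).
Integral = F(2) - F(0) = -log(16) + log(2).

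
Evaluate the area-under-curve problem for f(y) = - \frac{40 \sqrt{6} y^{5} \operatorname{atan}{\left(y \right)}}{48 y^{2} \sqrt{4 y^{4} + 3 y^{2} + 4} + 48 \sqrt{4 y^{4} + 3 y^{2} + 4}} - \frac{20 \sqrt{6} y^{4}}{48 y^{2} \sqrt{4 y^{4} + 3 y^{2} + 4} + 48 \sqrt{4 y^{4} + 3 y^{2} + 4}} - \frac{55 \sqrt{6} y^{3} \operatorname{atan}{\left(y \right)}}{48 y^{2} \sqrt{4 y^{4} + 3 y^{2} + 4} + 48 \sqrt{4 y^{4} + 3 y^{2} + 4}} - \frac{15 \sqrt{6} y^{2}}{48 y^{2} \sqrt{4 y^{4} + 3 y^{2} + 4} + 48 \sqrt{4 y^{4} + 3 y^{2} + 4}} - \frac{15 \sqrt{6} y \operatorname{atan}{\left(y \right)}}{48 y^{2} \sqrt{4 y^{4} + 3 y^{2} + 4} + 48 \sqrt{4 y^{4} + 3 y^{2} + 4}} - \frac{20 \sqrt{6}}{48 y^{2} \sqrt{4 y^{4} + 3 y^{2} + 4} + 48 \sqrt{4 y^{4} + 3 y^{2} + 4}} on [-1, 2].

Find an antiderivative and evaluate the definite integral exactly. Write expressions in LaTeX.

Antiderivative: F(y) = - \frac{5 \sqrt{6} \sqrt{4 y^{4} + 3 y^{2} + 4} \operatorname{atan}{\left(y \right)}}{48}; value = - \frac{5 \sqrt{30} \operatorname{atan}{\left(2 \right)}}{12} - \frac{5 \sqrt{66} \pi}{192}

f has the shape u'v + uv' for u = - \frac{5 \sqrt{\frac{2 y^{4}}{3} + \frac{y^{2}}{2} + \frac{2}{3}}}{8} and v = \operatorname{atan}{\left(y \right)} — it is the derivative of the product u*v.
F(y) = - \frac{5 \sqrt{6} \sqrt{4 y^{4} + 3 y^{2} + 4} \operatorname{atan}{\left(y \right)}}{48} is an antiderivative of f.
Check: d/dy[- \frac{5 \sqrt{6} \sqrt{4 y^{4} + 3 y^{2} + 4} \operatorname{atan}{\left(y \right)}}{48}] = \frac{- 40 \sqrt{6} y^{5} \operatorname{atan}{\left(y \right)} - 20 \sqrt{6} y^{4} - 55 \sqrt{6} y^{3} \operatorname{atan}{\left(y \right)} - 15 \sqrt{6} y^{2} - 15 \sqrt{6} y \operatorname{atan}{\left(y \right)} - 20 \sqrt{6}}{48 y^{2} \sqrt{4 y^{4} + 3 y^{2} + 4} + 48 \sqrt{4 y^{4} + 3 y^{2} + 4}}, which equals f(y).
F(2) = - \frac{5 \sqrt{30} \operatorname{atan}{\left(2 \right)}}{12}; F(-1) = \frac{5 \sqrt{66} \pi}{192}.
Integral = F(2) - F(-1) = - \frac{5 \sqrt{30} \operatorname{atan}{\left(2 \right)}}{12} - \frac{5 \sqrt{66} \pi}{192}.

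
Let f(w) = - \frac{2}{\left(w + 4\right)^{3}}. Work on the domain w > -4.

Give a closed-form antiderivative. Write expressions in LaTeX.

Recover f(w) by differentiating a candidate F(w); any mismatch rules it out.
Check: d/dw[\frac{1}{\left(w + 4\right)^{2}}] = - \frac{2}{w^{3} + 12 w^{2} + 48 w + 64}, which equals f(w).

An antiderivative is F(w) = \frac{1}{\left(w + 4\right)^{2}}.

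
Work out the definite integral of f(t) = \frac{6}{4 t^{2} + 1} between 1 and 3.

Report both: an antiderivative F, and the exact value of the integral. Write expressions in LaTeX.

Differentiate the proposed F(t) back; it has to land on f(t) exactly.
F(t) = 3 \operatorname{atan}{\left(2 t \right)} is an antiderivative of f.
Check: d/dt[3 \operatorname{atan}{\left(2 t \right)}] = \frac{6}{4 t^{2} + 1} = f(t).
F(3) = 3 \operatorname{atan}{\left(6 \right)}; F(1) = 3 \operatorname{atan}{\left(2 \right)}.
Integral = F(3) - F(1) = - 3 \operatorname{atan}{\left(2 \right)} + 3 \operatorname{atan}{\left(6 \right)}.

Antiderivative: F(t) = 3 \operatorname{atan}{\left(2 t \right)}; value = - 3 \operatorname{atan}{\left(2 \right)} + 3 \operatorname{atan}{\left(6 \right)}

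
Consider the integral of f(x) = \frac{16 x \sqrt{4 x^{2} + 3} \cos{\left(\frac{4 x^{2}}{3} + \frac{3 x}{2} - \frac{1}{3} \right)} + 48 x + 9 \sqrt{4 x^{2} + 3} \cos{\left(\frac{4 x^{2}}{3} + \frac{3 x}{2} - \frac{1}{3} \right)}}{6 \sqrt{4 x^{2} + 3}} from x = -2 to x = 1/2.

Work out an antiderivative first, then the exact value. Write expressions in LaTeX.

Whatever form F(x) takes, F'(x) = f(x) is non-negotiable.
F(x) = 2 \sqrt{4 x^{2} + 3} + \sin{\left(\frac{4 x^{2}}{3} + \frac{3 x}{2} - \frac{1}{3} \right)} is an antiderivative of f.
Check: d/dx[2 \sqrt{4 x^{2} + 3} + \sin{\left(\frac{4 x^{2}}{3} + \frac{3 x}{2} - \frac{1}{3} \right)}] = \frac{16 x \sqrt{4 x^{2} + 3} \cos{\left(\frac{4 x^{2}}{3} + \frac{3 x}{2} - \frac{1}{3} \right)} + 48 x + 9 \sqrt{4 x^{2} + 3} \cos{\left(\frac{4 x^{2}}{3} + \frac{3 x}{2} - \frac{1}{3} \right)}}{6 \sqrt{4 x^{2} + 3}} = f(x).
F(1/2) = \sin{\left(\frac{3}{4} \right)} + 4; F(-2) = \sin{\left(2 \right)} + 2 \sqrt{19}.
Integral = F(1/2) - F(-2) = - 2 \sqrt{19} - \sin{\left(2 \right)} + \sin{\left(\frac{3}{4} \right)} + 4.

Antiderivative: F(x) = 2 \sqrt{4 x^{2} + 3} + \sin{\left(\frac{4 x^{2}}{3} + \frac{3 x}{2} - \frac{1}{3} \right)}; value = - 2 \sqrt{19} - \sin{\left(2 \right)} + \sin{\left(\frac{3}{4} \right)} + 4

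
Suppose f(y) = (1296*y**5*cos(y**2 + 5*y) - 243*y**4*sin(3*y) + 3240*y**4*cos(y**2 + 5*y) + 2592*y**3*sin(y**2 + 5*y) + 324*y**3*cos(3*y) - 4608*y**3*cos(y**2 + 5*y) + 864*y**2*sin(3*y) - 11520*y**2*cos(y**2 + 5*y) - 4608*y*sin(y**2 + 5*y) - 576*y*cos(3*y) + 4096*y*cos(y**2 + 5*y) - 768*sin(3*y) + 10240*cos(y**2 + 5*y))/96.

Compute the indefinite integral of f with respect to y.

F(y) = 27*y**4*sin(y**2 + 5*y)/4 + 27*y**4*cos(3*y)/32 - 24*y**2*sin(y**2 + 5*y) - 3*y**2*cos(3*y) + 64*sin(y**2 + 5*y)/3 + 8*cos(3*y)/3 + C

f has the shape u'v + uv' for u = -3*(3*y**2/4 - 4/3)**2 and v = -4*sin(y**2 + 5*y) - cos(3*y)/2 — it is the derivative of the product u*v.
Check: d/dy[27*y**4*sin(y**2 + 5*y)/4 + 27*y**4*cos(3*y)/32 - 24*y**2*sin(y**2 + 5*y) - 3*y**2*cos(3*y) + 64*sin(y**2 + 5*y)/3 + 8*cos(3*y)/3] = 27*y**5*cos(y**2 + 5*y)/2 - 81*y**4*sin(3*y)/32 + 135*y**4*cos(y**2 + 5*y)/4 + 27*y**3*sin(y**2 + 5*y) + 27*y**3*cos(3*y)/8 - 48*y**3*cos(y**2 + 5*y) + 9*y**2*sin(3*y) - 120*y**2*cos(y**2 + 5*y) - 48*y*sin(y**2 + 5*y) - 6*y*cos(3*y) + 128*y*cos(y**2 + 5*y)/3 - 8*sin(3*y) + 320*cos(y**2 + 5*y)/3, which equals f(y).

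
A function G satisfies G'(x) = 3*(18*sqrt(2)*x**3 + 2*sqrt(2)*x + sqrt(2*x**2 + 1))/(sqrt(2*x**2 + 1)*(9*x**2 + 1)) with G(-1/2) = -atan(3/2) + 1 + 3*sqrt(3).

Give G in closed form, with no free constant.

G(x) = 3*sqrt(2)*sqrt(2*x**2 + 1) + atan(3*x) + 1

Differentiate the proposed G(x) back; it has to land on the given G'(x).
A general antiderivative is 3*sqrt(4*x**2 + 2) + atan(3*x) + C.
The condition gives C = -atan(3/2) + 1 + 3*sqrt(3) - (-atan(3/2) + 3*sqrt(3)) = 1.
So G(x) = 3*sqrt(2)*sqrt(2*x**2 + 1) + atan(3*x) + 1.
Check: d/dx[3*sqrt(2)*sqrt(2*x**2 + 1) + atan(3*x) + 1] = (54*sqrt(2)*x**3 + 6*sqrt(2)*x + 3*sqrt(2*x**2 + 1))/(9*x**2*sqrt(2*x**2 + 1) + sqrt(2*x**2 + 1)), which equals G'(x).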